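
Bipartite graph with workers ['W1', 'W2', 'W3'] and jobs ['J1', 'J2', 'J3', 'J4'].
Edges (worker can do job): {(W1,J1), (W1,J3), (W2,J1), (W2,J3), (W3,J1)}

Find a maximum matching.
Matching: {(W1,J3), (W3,J1)}

Maximum matching (size 2):
  W1 → J3
  W3 → J1

Each worker is assigned to at most one job, and each job to at most one worker.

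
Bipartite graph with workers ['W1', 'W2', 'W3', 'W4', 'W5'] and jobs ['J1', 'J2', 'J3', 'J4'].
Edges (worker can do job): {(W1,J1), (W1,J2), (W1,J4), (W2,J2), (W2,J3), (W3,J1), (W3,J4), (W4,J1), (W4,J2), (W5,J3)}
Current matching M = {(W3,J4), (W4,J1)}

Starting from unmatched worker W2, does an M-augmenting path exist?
Yes: W2 → J2

An M-augmenting path alternates non-matching / matching edges, starting and ending at unmatched vertices.
Path: W2 → J2
(J2 is unmatched in M, so the path is augmenting.)
Flipping edges along this path would increase |M| from 2 to 3.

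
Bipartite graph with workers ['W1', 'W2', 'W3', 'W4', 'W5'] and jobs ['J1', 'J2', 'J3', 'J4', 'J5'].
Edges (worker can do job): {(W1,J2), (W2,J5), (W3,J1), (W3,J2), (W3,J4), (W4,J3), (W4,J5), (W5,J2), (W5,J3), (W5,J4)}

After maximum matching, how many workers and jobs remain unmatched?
Unmatched: 0 workers, 0 jobs

Maximum matching size: 5
Workers: 5 total, 5 matched, 0 unmatched
Jobs: 5 total, 5 matched, 0 unmatched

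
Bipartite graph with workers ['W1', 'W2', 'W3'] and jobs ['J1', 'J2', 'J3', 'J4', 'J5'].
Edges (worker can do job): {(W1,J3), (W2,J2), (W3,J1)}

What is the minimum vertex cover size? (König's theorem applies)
Minimum vertex cover size = 3

By König's theorem: in bipartite graphs,
min vertex cover = max matching = 3

Maximum matching has size 3, so minimum vertex cover also has size 3.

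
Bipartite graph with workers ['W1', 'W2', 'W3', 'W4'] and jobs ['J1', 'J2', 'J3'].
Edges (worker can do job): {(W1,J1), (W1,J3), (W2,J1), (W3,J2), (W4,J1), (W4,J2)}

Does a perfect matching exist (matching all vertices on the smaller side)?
Yes, perfect matching exists (size 3)

Perfect matching: {(W1,J3), (W2,J1), (W4,J2)}
All 3 vertices on the smaller side are matched.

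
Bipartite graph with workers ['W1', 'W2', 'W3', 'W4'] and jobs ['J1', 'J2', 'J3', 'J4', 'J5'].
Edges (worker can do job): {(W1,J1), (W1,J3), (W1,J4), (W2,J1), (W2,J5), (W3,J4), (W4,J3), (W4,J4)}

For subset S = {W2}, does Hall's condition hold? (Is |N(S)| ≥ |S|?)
Yes: |N(S)| = 2, |S| = 1

Subset S = {W2}
Neighbors N(S) = {J1, J5}

|N(S)| = 2, |S| = 1
Hall's condition: |N(S)| ≥ |S| is satisfied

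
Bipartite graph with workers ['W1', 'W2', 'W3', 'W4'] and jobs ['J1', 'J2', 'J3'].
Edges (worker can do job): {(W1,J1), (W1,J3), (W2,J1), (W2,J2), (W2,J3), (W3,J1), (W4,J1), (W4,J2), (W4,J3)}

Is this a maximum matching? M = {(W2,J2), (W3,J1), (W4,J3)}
Yes, size 3 is maximum

Proposed matching has size 3.
Maximum matching size for this graph: 3.

This is a maximum matching.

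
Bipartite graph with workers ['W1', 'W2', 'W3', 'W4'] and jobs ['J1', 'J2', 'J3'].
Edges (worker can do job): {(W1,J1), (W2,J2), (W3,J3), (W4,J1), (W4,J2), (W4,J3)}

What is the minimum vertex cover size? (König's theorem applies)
Minimum vertex cover size = 3

By König's theorem: in bipartite graphs,
min vertex cover = max matching = 3

Maximum matching has size 3, so minimum vertex cover also has size 3.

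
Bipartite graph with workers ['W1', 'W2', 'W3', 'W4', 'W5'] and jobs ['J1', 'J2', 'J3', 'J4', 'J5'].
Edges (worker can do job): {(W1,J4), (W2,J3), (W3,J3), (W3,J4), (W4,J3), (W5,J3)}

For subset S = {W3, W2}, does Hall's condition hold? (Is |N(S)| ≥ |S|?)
Yes: |N(S)| = 2, |S| = 2

Subset S = {W3, W2}
Neighbors N(S) = {J3, J4}

|N(S)| = 2, |S| = 2
Hall's condition: |N(S)| ≥ |S| is satisfied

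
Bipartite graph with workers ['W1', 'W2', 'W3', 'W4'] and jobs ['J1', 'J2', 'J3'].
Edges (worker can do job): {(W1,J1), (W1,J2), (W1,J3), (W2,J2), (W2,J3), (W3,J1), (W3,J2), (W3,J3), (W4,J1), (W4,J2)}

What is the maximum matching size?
Maximum matching size = 3

Maximum matching: {(W1,J1), (W3,J3), (W4,J2)}
Size: 3

This assigns 3 workers to 3 distinct jobs.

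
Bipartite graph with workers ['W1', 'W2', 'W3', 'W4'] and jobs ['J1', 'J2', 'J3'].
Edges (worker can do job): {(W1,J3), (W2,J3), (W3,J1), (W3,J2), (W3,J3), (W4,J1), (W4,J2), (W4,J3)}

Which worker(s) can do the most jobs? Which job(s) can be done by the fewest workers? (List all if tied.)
Most versatile: W3, W4 (3 jobs); Least covered: J1, J2 (2 workers)

Worker degrees (jobs they can do): W1:1, W2:1, W3:3, W4:3
Job degrees (workers who can do it): J1:2, J2:2, J3:4

Maximum worker degree is 3, achieved by: W3, W4
Minimum job degree is 2, achieved by: J1, J2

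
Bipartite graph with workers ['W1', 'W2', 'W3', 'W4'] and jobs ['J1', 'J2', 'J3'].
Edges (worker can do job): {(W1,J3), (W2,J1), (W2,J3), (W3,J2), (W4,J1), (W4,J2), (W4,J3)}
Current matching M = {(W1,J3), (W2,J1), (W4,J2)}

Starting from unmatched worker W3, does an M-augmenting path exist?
No augmenting path from W3

Alternating search from W3 reaches jobs: {J1, J2, J3}.
Every reachable job is already matched in M, and following those matched edges back to workers exposes no further unvisited jobs.
No M-augmenting path from W3 exists.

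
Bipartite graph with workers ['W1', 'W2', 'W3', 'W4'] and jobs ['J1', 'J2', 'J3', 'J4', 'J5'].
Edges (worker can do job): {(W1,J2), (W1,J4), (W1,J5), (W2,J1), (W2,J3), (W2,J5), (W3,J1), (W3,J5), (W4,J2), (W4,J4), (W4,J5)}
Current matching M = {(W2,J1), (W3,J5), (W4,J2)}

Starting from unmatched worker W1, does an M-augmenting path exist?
Yes: W1 → J5 → W3 → J1 → W2 → J3

An M-augmenting path alternates non-matching / matching edges, starting and ending at unmatched vertices.
Path: W1 → J5 → W3 → J1 → W2 → J3
(J3 is unmatched in M, so the path is augmenting.)
Flipping edges along this path would increase |M| from 3 to 4.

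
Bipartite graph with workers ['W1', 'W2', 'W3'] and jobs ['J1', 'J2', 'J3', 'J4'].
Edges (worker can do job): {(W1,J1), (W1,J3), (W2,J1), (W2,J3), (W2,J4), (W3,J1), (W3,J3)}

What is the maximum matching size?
Maximum matching size = 3

Maximum matching: {(W1,J1), (W2,J4), (W3,J3)}
Size: 3

This assigns 3 workers to 3 distinct jobs.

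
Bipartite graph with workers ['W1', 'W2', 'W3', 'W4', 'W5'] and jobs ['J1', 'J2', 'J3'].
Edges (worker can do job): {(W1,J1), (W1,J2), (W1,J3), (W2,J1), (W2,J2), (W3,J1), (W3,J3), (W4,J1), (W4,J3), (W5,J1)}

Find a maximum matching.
Matching: {(W1,J2), (W3,J1), (W4,J3)}

Maximum matching (size 3):
  W1 → J2
  W3 → J1
  W4 → J3

Each worker is assigned to at most one job, and each job to at most one worker.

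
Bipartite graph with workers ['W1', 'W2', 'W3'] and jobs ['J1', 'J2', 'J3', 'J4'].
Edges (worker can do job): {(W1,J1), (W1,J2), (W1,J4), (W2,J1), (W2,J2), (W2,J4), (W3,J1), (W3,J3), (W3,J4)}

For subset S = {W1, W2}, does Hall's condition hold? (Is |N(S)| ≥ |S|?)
Yes: |N(S)| = 3, |S| = 2

Subset S = {W1, W2}
Neighbors N(S) = {J1, J2, J4}

|N(S)| = 3, |S| = 2
Hall's condition: |N(S)| ≥ |S| is satisfied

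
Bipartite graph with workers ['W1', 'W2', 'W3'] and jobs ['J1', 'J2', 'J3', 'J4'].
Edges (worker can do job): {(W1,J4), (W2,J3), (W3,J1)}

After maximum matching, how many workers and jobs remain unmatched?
Unmatched: 0 workers, 1 jobs

Maximum matching size: 3
Workers: 3 total, 3 matched, 0 unmatched
Jobs: 4 total, 3 matched, 1 unmatched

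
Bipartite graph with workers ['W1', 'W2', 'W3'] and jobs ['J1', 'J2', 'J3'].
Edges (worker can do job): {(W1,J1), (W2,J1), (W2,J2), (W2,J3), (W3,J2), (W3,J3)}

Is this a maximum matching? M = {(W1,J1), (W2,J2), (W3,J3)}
Yes, size 3 is maximum

Proposed matching has size 3.
Maximum matching size for this graph: 3.

This is a maximum matching.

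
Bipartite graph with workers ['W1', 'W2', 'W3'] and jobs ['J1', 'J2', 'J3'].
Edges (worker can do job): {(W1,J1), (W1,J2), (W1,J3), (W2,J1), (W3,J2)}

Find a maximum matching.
Matching: {(W1,J3), (W2,J1), (W3,J2)}

Maximum matching (size 3):
  W1 → J3
  W2 → J1
  W3 → J2

Each worker is assigned to at most one job, and each job to at most one worker.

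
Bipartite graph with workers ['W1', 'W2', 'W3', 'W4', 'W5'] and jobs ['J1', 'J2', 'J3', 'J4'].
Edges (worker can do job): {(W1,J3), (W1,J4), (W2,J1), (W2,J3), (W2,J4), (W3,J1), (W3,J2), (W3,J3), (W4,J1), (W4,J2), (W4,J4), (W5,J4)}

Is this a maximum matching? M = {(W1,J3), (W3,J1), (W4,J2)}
No, size 3 is not maximum

Proposed matching has size 3.
Maximum matching size for this graph: 4.

This is NOT maximum - can be improved to size 4.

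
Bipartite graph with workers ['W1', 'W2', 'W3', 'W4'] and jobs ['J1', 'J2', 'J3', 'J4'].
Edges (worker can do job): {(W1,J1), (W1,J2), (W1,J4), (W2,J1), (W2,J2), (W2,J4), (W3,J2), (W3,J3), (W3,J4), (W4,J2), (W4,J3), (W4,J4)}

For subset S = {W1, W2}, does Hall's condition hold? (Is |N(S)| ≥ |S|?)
Yes: |N(S)| = 3, |S| = 2

Subset S = {W1, W2}
Neighbors N(S) = {J1, J2, J4}

|N(S)| = 3, |S| = 2
Hall's condition: |N(S)| ≥ |S| is satisfied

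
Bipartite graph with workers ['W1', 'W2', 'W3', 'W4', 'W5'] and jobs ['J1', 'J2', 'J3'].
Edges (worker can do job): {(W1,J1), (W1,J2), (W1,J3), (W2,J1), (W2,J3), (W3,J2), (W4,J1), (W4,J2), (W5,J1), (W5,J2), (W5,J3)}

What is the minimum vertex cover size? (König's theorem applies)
Minimum vertex cover size = 3

By König's theorem: in bipartite graphs,
min vertex cover = max matching = 3

Maximum matching has size 3, so minimum vertex cover also has size 3.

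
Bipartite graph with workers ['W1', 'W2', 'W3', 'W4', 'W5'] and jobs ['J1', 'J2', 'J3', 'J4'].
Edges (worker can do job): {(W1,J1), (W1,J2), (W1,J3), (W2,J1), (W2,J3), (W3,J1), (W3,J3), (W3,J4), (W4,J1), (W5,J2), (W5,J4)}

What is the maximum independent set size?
Maximum independent set = 5

By König's theorem:
- Min vertex cover = Max matching = 4
- Max independent set = Total vertices - Min vertex cover
- Max independent set = 9 - 4 = 5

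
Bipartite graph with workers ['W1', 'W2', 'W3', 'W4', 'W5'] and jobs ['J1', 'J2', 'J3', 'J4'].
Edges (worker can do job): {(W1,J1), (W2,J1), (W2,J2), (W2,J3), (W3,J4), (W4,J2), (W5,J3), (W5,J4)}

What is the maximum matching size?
Maximum matching size = 4

Maximum matching: {(W1,J1), (W3,J4), (W4,J2), (W5,J3)}
Size: 4

This assigns 4 workers to 4 distinct jobs.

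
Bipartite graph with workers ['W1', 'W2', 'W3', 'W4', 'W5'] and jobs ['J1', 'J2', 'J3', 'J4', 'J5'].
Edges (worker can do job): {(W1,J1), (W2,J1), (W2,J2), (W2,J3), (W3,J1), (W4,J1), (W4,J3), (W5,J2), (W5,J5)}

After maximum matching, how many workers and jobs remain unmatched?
Unmatched: 1 workers, 1 jobs

Maximum matching size: 4
Workers: 5 total, 4 matched, 1 unmatched
Jobs: 5 total, 4 matched, 1 unmatched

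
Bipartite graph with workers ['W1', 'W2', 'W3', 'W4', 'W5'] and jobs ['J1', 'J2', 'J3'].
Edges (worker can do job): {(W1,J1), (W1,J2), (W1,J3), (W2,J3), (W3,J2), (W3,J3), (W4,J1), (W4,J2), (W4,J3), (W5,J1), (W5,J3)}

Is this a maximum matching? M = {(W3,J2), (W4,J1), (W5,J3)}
Yes, size 3 is maximum

Proposed matching has size 3.
Maximum matching size for this graph: 3.

This is a maximum matching.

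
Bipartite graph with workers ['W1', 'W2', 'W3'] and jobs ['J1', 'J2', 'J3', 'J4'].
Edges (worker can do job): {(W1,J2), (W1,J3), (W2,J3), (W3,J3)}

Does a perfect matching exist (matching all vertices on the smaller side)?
No, maximum matching has size 2 < 3

Maximum matching has size 2, need 3 for perfect matching.
Unmatched workers: ['W2']
Unmatched jobs: ['J1', 'J4']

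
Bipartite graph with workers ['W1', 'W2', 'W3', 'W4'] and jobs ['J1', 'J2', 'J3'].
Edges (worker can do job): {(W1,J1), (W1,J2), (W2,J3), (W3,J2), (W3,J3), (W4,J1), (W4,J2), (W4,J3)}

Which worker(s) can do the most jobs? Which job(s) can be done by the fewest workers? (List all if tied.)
Most versatile: W4 (3 jobs); Least covered: J1 (2 workers)

Worker degrees (jobs they can do): W1:2, W2:1, W3:2, W4:3
Job degrees (workers who can do it): J1:2, J2:3, J3:3

Maximum worker degree is 3, achieved by: W4
Minimum job degree is 2, achieved by: J1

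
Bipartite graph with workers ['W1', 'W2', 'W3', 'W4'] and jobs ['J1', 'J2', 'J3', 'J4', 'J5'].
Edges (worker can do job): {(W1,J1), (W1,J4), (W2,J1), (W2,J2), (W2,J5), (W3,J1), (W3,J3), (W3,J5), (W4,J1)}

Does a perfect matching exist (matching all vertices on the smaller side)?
Yes, perfect matching exists (size 4)

Perfect matching: {(W1,J4), (W2,J2), (W3,J3), (W4,J1)}
All 4 vertices on the smaller side are matched.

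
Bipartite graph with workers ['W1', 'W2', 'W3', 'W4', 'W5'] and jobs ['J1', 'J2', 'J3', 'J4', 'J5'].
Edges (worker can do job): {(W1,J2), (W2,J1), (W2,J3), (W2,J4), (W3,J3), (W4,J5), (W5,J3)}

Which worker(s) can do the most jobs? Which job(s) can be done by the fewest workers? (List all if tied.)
Most versatile: W2 (3 jobs); Least covered: J1, J2, J4, J5 (1 workers)

Worker degrees (jobs they can do): W1:1, W2:3, W3:1, W4:1, W5:1
Job degrees (workers who can do it): J1:1, J2:1, J3:3, J4:1, J5:1

Maximum worker degree is 3, achieved by: W2
Minimum job degree is 1, achieved by: J1, J2, J4, J5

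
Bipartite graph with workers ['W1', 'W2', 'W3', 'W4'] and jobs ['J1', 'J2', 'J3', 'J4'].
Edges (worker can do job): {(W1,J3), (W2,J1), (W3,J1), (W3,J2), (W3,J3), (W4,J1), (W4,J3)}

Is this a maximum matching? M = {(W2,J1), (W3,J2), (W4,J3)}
Yes, size 3 is maximum

Proposed matching has size 3.
Maximum matching size for this graph: 3.

This is a maximum matching.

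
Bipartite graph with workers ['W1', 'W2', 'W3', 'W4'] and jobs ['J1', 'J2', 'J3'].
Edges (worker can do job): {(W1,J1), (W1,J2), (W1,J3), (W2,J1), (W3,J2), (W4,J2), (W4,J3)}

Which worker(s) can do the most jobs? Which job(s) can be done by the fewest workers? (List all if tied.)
Most versatile: W1 (3 jobs); Least covered: J1, J3 (2 workers)

Worker degrees (jobs they can do): W1:3, W2:1, W3:1, W4:2
Job degrees (workers who can do it): J1:2, J2:3, J3:2

Maximum worker degree is 3, achieved by: W1
Minimum job degree is 2, achieved by: J1, J3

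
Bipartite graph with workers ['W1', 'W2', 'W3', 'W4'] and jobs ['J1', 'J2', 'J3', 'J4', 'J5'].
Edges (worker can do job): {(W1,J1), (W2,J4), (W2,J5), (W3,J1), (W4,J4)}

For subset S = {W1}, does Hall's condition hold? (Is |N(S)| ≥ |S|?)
Yes: |N(S)| = 1, |S| = 1

Subset S = {W1}
Neighbors N(S) = {J1}

|N(S)| = 1, |S| = 1
Hall's condition: |N(S)| ≥ |S| is satisfied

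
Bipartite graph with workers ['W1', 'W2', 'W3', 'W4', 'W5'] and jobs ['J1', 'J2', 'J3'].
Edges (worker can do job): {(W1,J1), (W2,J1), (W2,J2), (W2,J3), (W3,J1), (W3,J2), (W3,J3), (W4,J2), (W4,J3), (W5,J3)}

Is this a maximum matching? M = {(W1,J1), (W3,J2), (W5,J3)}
Yes, size 3 is maximum

Proposed matching has size 3.
Maximum matching size for this graph: 3.

This is a maximum matching.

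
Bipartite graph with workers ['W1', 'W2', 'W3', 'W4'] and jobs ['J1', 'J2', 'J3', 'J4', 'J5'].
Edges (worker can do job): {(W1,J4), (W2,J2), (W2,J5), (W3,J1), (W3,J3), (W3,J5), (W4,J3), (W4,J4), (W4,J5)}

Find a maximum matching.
Matching: {(W1,J4), (W2,J2), (W3,J1), (W4,J3)}

Maximum matching (size 4):
  W1 → J4
  W2 → J2
  W3 → J1
  W4 → J3

Each worker is assigned to at most one job, and each job to at most one worker.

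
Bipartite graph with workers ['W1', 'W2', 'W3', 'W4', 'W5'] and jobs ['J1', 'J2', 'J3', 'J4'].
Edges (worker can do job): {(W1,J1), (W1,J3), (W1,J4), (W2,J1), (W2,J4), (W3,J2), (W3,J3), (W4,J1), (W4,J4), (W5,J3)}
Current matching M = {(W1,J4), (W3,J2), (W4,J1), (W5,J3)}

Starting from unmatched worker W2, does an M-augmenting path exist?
No augmenting path from W2

Alternating search from W2 reaches jobs: {J1, J3, J4}.
Every reachable job is already matched in M, and following those matched edges back to workers exposes no further unvisited jobs.
No M-augmenting path from W2 exists.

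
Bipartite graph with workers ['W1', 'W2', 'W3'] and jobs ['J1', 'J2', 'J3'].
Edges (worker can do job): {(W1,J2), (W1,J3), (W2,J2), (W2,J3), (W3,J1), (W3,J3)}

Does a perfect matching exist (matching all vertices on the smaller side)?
Yes, perfect matching exists (size 3)

Perfect matching: {(W1,J2), (W2,J3), (W3,J1)}
All 3 vertices on the smaller side are matched.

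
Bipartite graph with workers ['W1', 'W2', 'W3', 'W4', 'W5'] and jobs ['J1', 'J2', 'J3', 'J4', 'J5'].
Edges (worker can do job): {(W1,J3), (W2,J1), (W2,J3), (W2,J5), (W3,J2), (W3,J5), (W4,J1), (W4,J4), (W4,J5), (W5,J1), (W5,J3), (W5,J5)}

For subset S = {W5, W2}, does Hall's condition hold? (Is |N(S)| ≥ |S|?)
Yes: |N(S)| = 3, |S| = 2

Subset S = {W5, W2}
Neighbors N(S) = {J1, J3, J5}

|N(S)| = 3, |S| = 2
Hall's condition: |N(S)| ≥ |S| is satisfied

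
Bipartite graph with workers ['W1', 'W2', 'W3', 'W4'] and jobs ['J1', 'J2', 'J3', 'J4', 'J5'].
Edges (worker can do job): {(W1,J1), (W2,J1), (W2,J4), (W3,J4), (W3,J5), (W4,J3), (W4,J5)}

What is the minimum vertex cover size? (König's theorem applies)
Minimum vertex cover size = 4

By König's theorem: in bipartite graphs,
min vertex cover = max matching = 4

Maximum matching has size 4, so minimum vertex cover also has size 4.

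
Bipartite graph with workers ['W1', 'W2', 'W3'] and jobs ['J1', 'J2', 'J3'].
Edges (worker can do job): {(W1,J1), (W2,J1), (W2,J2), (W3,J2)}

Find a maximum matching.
Matching: {(W1,J1), (W3,J2)}

Maximum matching (size 2):
  W1 → J1
  W3 → J2

Each worker is assigned to at most one job, and each job to at most one worker.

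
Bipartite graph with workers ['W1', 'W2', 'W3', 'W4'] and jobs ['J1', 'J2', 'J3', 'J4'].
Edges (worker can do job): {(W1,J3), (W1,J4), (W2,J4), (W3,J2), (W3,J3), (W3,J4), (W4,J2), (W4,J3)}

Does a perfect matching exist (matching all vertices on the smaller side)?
No, maximum matching has size 3 < 4

Maximum matching has size 3, need 4 for perfect matching.
Unmatched workers: ['W2']
Unmatched jobs: ['J1']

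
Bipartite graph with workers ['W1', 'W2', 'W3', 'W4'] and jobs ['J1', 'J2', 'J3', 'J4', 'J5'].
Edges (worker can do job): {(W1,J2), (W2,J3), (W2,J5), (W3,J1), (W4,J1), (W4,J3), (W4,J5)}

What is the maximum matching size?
Maximum matching size = 4

Maximum matching: {(W1,J2), (W2,J5), (W3,J1), (W4,J3)}
Size: 4

This assigns 4 workers to 4 distinct jobs.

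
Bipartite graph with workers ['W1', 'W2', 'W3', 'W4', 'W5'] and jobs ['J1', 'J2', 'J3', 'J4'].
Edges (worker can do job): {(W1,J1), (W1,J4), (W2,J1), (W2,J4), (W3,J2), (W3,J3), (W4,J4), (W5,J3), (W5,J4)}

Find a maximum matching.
Matching: {(W1,J1), (W3,J2), (W4,J4), (W5,J3)}

Maximum matching (size 4):
  W1 → J1
  W3 → J2
  W4 → J4
  W5 → J3

Each worker is assigned to at most one job, and each job to at most one worker.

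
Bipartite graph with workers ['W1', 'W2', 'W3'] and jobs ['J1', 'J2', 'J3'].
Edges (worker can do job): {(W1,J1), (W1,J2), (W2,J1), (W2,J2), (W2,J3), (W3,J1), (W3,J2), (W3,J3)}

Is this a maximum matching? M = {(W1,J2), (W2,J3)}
No, size 2 is not maximum

Proposed matching has size 2.
Maximum matching size for this graph: 3.

This is NOT maximum - can be improved to size 3.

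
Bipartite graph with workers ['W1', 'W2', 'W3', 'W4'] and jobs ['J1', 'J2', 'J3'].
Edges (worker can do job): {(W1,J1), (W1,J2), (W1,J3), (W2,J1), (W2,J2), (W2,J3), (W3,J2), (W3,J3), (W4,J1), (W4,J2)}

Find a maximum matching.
Matching: {(W1,J3), (W3,J2), (W4,J1)}

Maximum matching (size 3):
  W1 → J3
  W3 → J2
  W4 → J1

Each worker is assigned to at most one job, and each job to at most one worker.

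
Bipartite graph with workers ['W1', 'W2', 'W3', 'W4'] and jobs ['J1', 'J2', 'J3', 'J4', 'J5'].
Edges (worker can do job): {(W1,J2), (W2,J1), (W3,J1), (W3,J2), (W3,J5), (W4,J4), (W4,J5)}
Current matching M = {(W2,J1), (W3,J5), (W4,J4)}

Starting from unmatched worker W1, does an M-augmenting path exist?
Yes: W1 → J2

An M-augmenting path alternates non-matching / matching edges, starting and ending at unmatched vertices.
Path: W1 → J2
(J2 is unmatched in M, so the path is augmenting.)
Flipping edges along this path would increase |M| from 3 to 4.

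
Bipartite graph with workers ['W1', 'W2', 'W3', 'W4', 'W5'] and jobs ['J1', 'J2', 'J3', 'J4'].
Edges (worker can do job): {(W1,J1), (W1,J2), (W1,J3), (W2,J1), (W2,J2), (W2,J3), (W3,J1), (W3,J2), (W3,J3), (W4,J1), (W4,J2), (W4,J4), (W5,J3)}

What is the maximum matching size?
Maximum matching size = 4

Maximum matching: {(W1,J1), (W3,J2), (W4,J4), (W5,J3)}
Size: 4

This assigns 4 workers to 4 distinct jobs.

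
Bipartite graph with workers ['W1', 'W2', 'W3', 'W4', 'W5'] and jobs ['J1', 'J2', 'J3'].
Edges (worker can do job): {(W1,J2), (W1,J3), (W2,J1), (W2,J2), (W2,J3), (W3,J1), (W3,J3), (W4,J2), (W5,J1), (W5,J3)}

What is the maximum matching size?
Maximum matching size = 3

Maximum matching: {(W3,J1), (W4,J2), (W5,J3)}
Size: 3

This assigns 3 workers to 3 distinct jobs.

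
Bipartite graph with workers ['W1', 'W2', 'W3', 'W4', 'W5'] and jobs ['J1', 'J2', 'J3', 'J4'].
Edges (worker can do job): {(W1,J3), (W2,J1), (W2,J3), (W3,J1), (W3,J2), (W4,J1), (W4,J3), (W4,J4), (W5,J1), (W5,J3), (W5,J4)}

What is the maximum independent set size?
Maximum independent set = 5

By König's theorem:
- Min vertex cover = Max matching = 4
- Max independent set = Total vertices - Min vertex cover
- Max independent set = 9 - 4 = 5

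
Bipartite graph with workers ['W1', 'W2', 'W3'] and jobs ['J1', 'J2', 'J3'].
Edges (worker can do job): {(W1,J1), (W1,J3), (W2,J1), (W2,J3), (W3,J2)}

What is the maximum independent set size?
Maximum independent set = 3

By König's theorem:
- Min vertex cover = Max matching = 3
- Max independent set = Total vertices - Min vertex cover
- Max independent set = 6 - 3 = 3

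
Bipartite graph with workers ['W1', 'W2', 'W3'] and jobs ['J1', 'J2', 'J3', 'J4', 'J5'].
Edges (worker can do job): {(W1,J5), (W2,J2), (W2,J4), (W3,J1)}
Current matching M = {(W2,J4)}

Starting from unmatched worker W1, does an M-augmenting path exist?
Yes: W1 → J5

An M-augmenting path alternates non-matching / matching edges, starting and ending at unmatched vertices.
Path: W1 → J5
(J5 is unmatched in M, so the path is augmenting.)
Flipping edges along this path would increase |M| from 1 to 2.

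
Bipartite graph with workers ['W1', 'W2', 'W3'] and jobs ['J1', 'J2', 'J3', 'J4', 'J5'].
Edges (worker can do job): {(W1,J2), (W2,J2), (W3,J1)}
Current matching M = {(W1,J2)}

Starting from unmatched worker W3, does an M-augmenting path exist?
Yes: W3 → J1

An M-augmenting path alternates non-matching / matching edges, starting and ending at unmatched vertices.
Path: W3 → J1
(J1 is unmatched in M, so the path is augmenting.)
Flipping edges along this path would increase |M| from 1 to 2.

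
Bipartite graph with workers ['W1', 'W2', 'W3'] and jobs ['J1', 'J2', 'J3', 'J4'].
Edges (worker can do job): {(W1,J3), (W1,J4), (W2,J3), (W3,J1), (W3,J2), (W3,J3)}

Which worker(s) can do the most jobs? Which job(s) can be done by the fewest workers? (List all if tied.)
Most versatile: W3 (3 jobs); Least covered: J1, J2, J4 (1 workers)

Worker degrees (jobs they can do): W1:2, W2:1, W3:3
Job degrees (workers who can do it): J1:1, J2:1, J3:3, J4:1

Maximum worker degree is 3, achieved by: W3
Minimum job degree is 1, achieved by: J1, J2, J4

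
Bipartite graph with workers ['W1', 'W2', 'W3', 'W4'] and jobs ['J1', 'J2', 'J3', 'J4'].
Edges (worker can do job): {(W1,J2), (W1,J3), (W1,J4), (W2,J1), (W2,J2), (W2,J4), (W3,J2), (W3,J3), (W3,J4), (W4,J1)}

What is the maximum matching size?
Maximum matching size = 4

Maximum matching: {(W1,J2), (W2,J4), (W3,J3), (W4,J1)}
Size: 4

This assigns 4 workers to 4 distinct jobs.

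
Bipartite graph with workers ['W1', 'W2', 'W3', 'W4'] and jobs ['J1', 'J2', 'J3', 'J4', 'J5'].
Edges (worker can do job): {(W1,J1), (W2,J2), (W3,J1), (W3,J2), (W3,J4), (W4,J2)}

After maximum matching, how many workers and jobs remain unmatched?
Unmatched: 1 workers, 2 jobs

Maximum matching size: 3
Workers: 4 total, 3 matched, 1 unmatched
Jobs: 5 total, 3 matched, 2 unmatched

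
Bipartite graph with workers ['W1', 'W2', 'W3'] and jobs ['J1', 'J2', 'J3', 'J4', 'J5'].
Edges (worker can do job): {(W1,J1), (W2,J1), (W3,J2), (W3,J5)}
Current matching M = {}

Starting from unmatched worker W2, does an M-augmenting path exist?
Yes: W2 → J1

An M-augmenting path alternates non-matching / matching edges, starting and ending at unmatched vertices.
Path: W2 → J1
(J1 is unmatched in M, so the path is augmenting.)
Flipping edges along this path would increase |M| from 0 to 1.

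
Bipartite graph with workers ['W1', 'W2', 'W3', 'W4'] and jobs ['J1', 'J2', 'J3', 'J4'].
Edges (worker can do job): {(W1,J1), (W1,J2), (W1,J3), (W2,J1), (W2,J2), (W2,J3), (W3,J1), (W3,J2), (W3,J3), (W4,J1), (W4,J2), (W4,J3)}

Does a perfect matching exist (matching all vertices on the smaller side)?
No, maximum matching has size 3 < 4

Maximum matching has size 3, need 4 for perfect matching.
Unmatched workers: ['W2']
Unmatched jobs: ['J4']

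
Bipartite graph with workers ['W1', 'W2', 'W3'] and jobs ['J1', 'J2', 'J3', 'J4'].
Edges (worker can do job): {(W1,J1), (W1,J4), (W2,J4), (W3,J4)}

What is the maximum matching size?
Maximum matching size = 2

Maximum matching: {(W1,J1), (W3,J4)}
Size: 2

This assigns 2 workers to 2 distinct jobs.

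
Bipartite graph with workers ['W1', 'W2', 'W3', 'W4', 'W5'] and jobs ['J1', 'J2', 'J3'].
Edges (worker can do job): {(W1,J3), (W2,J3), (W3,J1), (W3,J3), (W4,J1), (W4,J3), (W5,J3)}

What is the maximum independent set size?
Maximum independent set = 6

By König's theorem:
- Min vertex cover = Max matching = 2
- Max independent set = Total vertices - Min vertex cover
- Max independent set = 8 - 2 = 6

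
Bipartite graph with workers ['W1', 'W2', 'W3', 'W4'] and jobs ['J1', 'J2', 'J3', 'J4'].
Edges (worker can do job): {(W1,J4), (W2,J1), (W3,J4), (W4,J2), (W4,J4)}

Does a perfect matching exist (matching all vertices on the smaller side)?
No, maximum matching has size 3 < 4

Maximum matching has size 3, need 4 for perfect matching.
Unmatched workers: ['W1']
Unmatched jobs: ['J3']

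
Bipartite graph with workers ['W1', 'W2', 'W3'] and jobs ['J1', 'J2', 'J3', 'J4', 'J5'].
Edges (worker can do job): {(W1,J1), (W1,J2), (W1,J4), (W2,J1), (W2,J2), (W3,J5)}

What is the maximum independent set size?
Maximum independent set = 5

By König's theorem:
- Min vertex cover = Max matching = 3
- Max independent set = Total vertices - Min vertex cover
- Max independent set = 8 - 3 = 5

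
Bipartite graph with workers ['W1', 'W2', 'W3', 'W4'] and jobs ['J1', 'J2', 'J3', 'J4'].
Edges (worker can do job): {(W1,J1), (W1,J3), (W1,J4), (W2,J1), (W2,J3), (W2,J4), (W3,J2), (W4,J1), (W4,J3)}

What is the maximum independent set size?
Maximum independent set = 4

By König's theorem:
- Min vertex cover = Max matching = 4
- Max independent set = Total vertices - Min vertex cover
- Max independent set = 8 - 4 = 4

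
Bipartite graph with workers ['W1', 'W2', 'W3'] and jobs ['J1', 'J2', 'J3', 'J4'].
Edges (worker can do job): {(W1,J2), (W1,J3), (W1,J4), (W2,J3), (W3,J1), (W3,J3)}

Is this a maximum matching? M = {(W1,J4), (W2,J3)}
No, size 2 is not maximum

Proposed matching has size 2.
Maximum matching size for this graph: 3.

This is NOT maximum - can be improved to size 3.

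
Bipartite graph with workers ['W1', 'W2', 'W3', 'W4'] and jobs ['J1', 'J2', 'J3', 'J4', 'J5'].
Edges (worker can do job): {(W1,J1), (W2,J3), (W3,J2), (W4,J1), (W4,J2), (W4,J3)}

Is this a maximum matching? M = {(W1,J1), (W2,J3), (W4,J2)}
Yes, size 3 is maximum

Proposed matching has size 3.
Maximum matching size for this graph: 3.

This is a maximum matching.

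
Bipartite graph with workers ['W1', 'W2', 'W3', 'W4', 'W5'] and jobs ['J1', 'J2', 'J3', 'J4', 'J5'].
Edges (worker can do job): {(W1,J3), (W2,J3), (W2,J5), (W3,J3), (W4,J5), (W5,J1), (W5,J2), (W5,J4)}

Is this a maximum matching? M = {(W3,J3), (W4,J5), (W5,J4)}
Yes, size 3 is maximum

Proposed matching has size 3.
Maximum matching size for this graph: 3.

This is a maximum matching.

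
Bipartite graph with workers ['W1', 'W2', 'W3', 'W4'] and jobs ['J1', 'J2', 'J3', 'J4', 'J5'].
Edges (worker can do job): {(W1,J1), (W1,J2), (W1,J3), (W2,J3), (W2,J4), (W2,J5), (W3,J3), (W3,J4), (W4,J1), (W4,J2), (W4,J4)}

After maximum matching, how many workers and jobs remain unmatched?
Unmatched: 0 workers, 1 jobs

Maximum matching size: 4
Workers: 4 total, 4 matched, 0 unmatched
Jobs: 5 total, 4 matched, 1 unmatched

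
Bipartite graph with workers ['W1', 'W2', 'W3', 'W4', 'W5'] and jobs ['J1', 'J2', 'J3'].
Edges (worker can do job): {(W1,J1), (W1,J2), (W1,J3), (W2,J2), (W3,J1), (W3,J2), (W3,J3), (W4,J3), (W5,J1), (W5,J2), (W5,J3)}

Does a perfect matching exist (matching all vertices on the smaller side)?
Yes, perfect matching exists (size 3)

Perfect matching: {(W3,J1), (W4,J3), (W5,J2)}
All 3 vertices on the smaller side are matched.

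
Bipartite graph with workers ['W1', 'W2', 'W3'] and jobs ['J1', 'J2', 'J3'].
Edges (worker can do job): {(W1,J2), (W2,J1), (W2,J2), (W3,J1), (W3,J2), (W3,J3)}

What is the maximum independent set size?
Maximum independent set = 3

By König's theorem:
- Min vertex cover = Max matching = 3
- Max independent set = Total vertices - Min vertex cover
- Max independent set = 6 - 3 = 3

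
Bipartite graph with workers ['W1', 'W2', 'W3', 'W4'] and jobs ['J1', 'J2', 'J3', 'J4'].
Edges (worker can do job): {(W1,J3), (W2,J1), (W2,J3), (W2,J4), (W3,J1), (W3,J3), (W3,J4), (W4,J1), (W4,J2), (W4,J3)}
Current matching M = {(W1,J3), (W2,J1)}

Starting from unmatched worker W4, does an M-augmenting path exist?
Yes: W4 → J2

An M-augmenting path alternates non-matching / matching edges, starting and ending at unmatched vertices.
Path: W4 → J2
(J2 is unmatched in M, so the path is augmenting.)
Flipping edges along this path would increase |M| from 2 to 3.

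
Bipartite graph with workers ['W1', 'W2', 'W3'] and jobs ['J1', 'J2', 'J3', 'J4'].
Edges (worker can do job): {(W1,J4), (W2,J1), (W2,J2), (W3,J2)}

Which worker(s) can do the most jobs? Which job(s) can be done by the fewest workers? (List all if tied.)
Most versatile: W2 (2 jobs); Least covered: J3 (0 workers)

Worker degrees (jobs they can do): W1:1, W2:2, W3:1
Job degrees (workers who can do it): J1:1, J2:2, J3:0, J4:1

Maximum worker degree is 2, achieved by: W2
Minimum job degree is 0, achieved by: J3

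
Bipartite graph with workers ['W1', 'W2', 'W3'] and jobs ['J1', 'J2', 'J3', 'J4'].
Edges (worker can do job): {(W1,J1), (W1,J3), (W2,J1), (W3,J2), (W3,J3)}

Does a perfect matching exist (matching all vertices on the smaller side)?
Yes, perfect matching exists (size 3)

Perfect matching: {(W1,J3), (W2,J1), (W3,J2)}
All 3 vertices on the smaller side are matched.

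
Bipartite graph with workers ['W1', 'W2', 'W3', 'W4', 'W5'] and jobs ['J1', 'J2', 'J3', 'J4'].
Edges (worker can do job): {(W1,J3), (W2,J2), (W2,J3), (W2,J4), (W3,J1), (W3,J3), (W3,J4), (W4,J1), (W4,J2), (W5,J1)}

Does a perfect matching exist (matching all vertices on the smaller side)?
Yes, perfect matching exists (size 4)

Perfect matching: {(W1,J3), (W3,J4), (W4,J2), (W5,J1)}
All 4 vertices on the smaller side are matched.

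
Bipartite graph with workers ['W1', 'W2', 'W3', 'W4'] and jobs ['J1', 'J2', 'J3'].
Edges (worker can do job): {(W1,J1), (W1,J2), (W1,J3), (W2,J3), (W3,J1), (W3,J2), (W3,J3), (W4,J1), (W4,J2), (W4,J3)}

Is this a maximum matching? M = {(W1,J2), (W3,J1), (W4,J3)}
Yes, size 3 is maximum

Proposed matching has size 3.
Maximum matching size for this graph: 3.

This is a maximum matching.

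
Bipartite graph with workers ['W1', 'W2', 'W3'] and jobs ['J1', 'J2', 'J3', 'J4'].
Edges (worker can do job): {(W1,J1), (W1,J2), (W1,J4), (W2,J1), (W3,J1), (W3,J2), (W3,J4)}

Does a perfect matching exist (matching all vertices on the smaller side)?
Yes, perfect matching exists (size 3)

Perfect matching: {(W1,J2), (W2,J1), (W3,J4)}
All 3 vertices on the smaller side are matched.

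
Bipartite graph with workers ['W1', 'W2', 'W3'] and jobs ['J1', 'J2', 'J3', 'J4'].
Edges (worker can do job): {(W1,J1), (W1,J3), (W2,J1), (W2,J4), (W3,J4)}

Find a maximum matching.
Matching: {(W1,J3), (W2,J1), (W3,J4)}

Maximum matching (size 3):
  W1 → J3
  W2 → J1
  W3 → J4

Each worker is assigned to at most one job, and each job to at most one worker.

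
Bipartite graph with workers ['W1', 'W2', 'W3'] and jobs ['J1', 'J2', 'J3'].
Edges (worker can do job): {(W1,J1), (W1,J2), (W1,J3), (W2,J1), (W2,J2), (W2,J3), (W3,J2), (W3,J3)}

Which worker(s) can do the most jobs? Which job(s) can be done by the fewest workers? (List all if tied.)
Most versatile: W1, W2 (3 jobs); Least covered: J1 (2 workers)

Worker degrees (jobs they can do): W1:3, W2:3, W3:2
Job degrees (workers who can do it): J1:2, J2:3, J3:3

Maximum worker degree is 3, achieved by: W1, W2
Minimum job degree is 2, achieved by: J1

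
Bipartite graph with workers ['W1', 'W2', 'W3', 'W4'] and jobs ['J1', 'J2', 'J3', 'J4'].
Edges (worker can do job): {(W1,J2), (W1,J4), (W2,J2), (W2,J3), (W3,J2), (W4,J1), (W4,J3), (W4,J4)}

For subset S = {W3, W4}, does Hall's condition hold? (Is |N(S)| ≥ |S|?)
Yes: |N(S)| = 4, |S| = 2

Subset S = {W3, W4}
Neighbors N(S) = {J1, J2, J3, J4}

|N(S)| = 4, |S| = 2
Hall's condition: |N(S)| ≥ |S| is satisfied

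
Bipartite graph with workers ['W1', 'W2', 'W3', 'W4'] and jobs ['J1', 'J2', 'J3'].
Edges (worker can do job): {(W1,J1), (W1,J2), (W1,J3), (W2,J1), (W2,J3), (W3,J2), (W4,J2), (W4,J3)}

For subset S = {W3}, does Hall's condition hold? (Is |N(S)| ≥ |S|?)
Yes: |N(S)| = 1, |S| = 1

Subset S = {W3}
Neighbors N(S) = {J2}

|N(S)| = 1, |S| = 1
Hall's condition: |N(S)| ≥ |S| is satisfied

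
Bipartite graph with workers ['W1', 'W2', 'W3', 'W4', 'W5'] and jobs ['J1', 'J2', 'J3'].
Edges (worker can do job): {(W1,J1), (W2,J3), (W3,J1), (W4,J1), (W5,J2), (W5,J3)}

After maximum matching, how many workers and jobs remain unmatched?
Unmatched: 2 workers, 0 jobs

Maximum matching size: 3
Workers: 5 total, 3 matched, 2 unmatched
Jobs: 3 total, 3 matched, 0 unmatched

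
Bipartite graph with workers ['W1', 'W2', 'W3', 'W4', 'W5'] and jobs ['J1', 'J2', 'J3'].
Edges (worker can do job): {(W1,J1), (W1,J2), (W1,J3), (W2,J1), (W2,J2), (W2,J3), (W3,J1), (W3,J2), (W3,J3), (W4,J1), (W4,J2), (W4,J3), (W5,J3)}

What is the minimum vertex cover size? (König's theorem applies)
Minimum vertex cover size = 3

By König's theorem: in bipartite graphs,
min vertex cover = max matching = 3

Maximum matching has size 3, so minimum vertex cover also has size 3.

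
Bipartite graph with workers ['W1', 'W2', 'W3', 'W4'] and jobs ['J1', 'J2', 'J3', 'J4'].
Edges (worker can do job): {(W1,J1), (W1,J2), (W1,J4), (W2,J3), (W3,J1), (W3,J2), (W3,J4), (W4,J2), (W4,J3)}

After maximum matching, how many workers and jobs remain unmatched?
Unmatched: 0 workers, 0 jobs

Maximum matching size: 4
Workers: 4 total, 4 matched, 0 unmatched
Jobs: 4 total, 4 matched, 0 unmatched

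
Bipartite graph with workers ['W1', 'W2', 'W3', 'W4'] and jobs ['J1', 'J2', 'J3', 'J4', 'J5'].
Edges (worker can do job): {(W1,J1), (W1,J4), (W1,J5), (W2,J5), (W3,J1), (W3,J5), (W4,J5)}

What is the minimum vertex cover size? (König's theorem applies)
Minimum vertex cover size = 3

By König's theorem: in bipartite graphs,
min vertex cover = max matching = 3

Maximum matching has size 3, so minimum vertex cover also has size 3.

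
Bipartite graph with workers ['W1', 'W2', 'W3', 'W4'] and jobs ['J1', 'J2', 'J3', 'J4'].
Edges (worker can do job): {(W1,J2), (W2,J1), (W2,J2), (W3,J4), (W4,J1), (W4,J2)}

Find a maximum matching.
Matching: {(W2,J1), (W3,J4), (W4,J2)}

Maximum matching (size 3):
  W2 → J1
  W3 → J4
  W4 → J2

Each worker is assigned to at most one job, and each job to at most one worker.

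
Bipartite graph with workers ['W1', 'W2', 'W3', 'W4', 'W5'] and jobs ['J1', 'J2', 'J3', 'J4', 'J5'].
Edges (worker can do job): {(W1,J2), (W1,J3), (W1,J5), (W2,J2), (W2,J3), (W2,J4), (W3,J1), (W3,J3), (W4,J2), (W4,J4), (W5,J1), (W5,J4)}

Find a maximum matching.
Matching: {(W1,J5), (W2,J3), (W3,J1), (W4,J2), (W5,J4)}

Maximum matching (size 5):
  W1 → J5
  W2 → J3
  W3 → J1
  W4 → J2
  W5 → J4

Each worker is assigned to at most one job, and each job to at most one worker.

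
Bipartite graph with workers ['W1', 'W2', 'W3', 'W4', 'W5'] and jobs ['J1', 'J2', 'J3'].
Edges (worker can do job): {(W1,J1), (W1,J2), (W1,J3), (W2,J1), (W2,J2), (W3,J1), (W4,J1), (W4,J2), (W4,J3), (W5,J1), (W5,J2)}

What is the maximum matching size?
Maximum matching size = 3

Maximum matching: {(W3,J1), (W4,J3), (W5,J2)}
Size: 3

This assigns 3 workers to 3 distinct jobs.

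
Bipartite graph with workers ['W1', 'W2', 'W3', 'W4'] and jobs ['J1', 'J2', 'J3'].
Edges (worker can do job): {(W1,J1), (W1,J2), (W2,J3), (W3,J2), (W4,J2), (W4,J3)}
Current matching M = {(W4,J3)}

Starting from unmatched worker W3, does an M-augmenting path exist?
Yes: W3 → J2

An M-augmenting path alternates non-matching / matching edges, starting and ending at unmatched vertices.
Path: W3 → J2
(J2 is unmatched in M, so the path is augmenting.)
Flipping edges along this path would increase |M| from 1 to 2.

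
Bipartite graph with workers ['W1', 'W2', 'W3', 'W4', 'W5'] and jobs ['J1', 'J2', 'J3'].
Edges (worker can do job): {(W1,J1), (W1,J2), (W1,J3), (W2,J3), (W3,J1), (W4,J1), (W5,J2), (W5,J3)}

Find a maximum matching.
Matching: {(W1,J2), (W3,J1), (W5,J3)}

Maximum matching (size 3):
  W1 → J2
  W3 → J1
  W5 → J3

Each worker is assigned to at most one job, and each job to at most one worker.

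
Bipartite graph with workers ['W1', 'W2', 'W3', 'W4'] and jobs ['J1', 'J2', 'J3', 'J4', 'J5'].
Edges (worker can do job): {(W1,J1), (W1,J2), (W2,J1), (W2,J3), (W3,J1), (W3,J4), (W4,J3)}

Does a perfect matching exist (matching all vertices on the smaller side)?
Yes, perfect matching exists (size 4)

Perfect matching: {(W1,J2), (W2,J1), (W3,J4), (W4,J3)}
All 4 vertices on the smaller side are matched.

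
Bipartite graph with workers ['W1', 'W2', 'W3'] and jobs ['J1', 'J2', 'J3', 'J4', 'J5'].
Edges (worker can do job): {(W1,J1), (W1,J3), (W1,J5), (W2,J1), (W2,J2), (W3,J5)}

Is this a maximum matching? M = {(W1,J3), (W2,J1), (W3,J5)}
Yes, size 3 is maximum

Proposed matching has size 3.
Maximum matching size for this graph: 3.

This is a maximum matching.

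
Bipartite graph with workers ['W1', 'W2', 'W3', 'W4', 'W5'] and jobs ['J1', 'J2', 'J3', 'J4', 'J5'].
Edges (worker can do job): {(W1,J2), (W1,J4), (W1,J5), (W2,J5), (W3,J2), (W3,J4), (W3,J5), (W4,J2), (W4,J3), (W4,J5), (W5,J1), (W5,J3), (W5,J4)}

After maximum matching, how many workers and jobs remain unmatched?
Unmatched: 0 workers, 0 jobs

Maximum matching size: 5
Workers: 5 total, 5 matched, 0 unmatched
Jobs: 5 total, 5 matched, 0 unmatched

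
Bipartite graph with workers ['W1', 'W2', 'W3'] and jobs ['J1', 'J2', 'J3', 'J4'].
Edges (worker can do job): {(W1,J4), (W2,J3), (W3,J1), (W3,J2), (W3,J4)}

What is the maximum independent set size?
Maximum independent set = 4

By König's theorem:
- Min vertex cover = Max matching = 3
- Max independent set = Total vertices - Min vertex cover
- Max independent set = 7 - 3 = 4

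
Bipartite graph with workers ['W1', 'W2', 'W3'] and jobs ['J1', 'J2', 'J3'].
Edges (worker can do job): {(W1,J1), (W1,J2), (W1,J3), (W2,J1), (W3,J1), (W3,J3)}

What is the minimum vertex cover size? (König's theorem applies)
Minimum vertex cover size = 3

By König's theorem: in bipartite graphs,
min vertex cover = max matching = 3

Maximum matching has size 3, so minimum vertex cover also has size 3.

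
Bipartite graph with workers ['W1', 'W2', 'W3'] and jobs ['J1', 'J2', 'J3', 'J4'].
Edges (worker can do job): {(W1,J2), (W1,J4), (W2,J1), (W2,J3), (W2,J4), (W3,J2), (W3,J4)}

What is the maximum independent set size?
Maximum independent set = 4

By König's theorem:
- Min vertex cover = Max matching = 3
- Max independent set = Total vertices - Min vertex cover
- Max independent set = 7 - 3 = 4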